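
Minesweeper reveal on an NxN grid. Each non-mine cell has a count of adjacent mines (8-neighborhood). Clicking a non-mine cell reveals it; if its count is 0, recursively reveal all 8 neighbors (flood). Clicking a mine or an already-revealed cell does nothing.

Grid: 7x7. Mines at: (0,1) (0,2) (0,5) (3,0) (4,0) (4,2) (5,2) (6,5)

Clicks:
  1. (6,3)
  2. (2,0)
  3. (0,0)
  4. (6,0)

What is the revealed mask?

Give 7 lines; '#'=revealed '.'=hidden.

Click 1 (6,3) count=1: revealed 1 new [(6,3)] -> total=1
Click 2 (2,0) count=1: revealed 1 new [(2,0)] -> total=2
Click 3 (0,0) count=1: revealed 1 new [(0,0)] -> total=3
Click 4 (6,0) count=0: revealed 4 new [(5,0) (5,1) (6,0) (6,1)] -> total=7

Answer: #......
.......
#......
.......
.......
##.....
##.#...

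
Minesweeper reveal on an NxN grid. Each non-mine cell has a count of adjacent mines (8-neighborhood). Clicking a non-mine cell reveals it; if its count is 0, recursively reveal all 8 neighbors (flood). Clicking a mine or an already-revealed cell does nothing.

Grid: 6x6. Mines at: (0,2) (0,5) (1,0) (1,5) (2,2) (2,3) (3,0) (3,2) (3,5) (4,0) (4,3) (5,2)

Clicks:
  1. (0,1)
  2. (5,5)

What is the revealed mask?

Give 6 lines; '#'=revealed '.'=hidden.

Answer: .#....
......
......
......
....##
....##

Derivation:
Click 1 (0,1) count=2: revealed 1 new [(0,1)] -> total=1
Click 2 (5,5) count=0: revealed 4 new [(4,4) (4,5) (5,4) (5,5)] -> total=5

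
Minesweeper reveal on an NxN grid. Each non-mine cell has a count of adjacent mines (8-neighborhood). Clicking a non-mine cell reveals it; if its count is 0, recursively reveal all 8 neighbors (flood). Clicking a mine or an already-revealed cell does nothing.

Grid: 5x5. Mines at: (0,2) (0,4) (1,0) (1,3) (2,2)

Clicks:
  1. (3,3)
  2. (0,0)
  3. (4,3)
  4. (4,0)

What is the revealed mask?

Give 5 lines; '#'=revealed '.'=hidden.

Answer: #....
.....
##.##
#####
#####

Derivation:
Click 1 (3,3) count=1: revealed 1 new [(3,3)] -> total=1
Click 2 (0,0) count=1: revealed 1 new [(0,0)] -> total=2
Click 3 (4,3) count=0: revealed 13 new [(2,0) (2,1) (2,3) (2,4) (3,0) (3,1) (3,2) (3,4) (4,0) (4,1) (4,2) (4,3) (4,4)] -> total=15
Click 4 (4,0) count=0: revealed 0 new [(none)] -> total=15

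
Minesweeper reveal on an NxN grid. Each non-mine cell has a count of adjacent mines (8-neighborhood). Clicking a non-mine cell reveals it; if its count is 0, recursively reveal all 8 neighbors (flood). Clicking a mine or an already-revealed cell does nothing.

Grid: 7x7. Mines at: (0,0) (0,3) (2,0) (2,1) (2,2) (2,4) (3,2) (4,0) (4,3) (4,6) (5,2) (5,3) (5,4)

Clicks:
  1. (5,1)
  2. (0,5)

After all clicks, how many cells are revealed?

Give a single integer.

Answer: 11

Derivation:
Click 1 (5,1) count=2: revealed 1 new [(5,1)] -> total=1
Click 2 (0,5) count=0: revealed 10 new [(0,4) (0,5) (0,6) (1,4) (1,5) (1,6) (2,5) (2,6) (3,5) (3,6)] -> total=11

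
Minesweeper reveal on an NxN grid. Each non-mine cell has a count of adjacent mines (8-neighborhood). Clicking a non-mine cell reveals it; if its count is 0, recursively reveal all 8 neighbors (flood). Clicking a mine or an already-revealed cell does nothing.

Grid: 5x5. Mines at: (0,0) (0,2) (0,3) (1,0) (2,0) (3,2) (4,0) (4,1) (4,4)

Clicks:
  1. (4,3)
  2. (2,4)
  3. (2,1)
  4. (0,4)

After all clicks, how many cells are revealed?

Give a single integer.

Click 1 (4,3) count=2: revealed 1 new [(4,3)] -> total=1
Click 2 (2,4) count=0: revealed 6 new [(1,3) (1,4) (2,3) (2,4) (3,3) (3,4)] -> total=7
Click 3 (2,1) count=3: revealed 1 new [(2,1)] -> total=8
Click 4 (0,4) count=1: revealed 1 new [(0,4)] -> total=9

Answer: 9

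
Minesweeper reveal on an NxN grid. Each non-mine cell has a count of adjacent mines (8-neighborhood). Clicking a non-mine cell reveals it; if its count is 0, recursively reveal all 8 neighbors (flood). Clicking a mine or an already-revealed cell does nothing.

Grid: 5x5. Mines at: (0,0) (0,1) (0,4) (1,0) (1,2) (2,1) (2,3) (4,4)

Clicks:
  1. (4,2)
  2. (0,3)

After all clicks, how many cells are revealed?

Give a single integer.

Answer: 9

Derivation:
Click 1 (4,2) count=0: revealed 8 new [(3,0) (3,1) (3,2) (3,3) (4,0) (4,1) (4,2) (4,3)] -> total=8
Click 2 (0,3) count=2: revealed 1 new [(0,3)] -> total=9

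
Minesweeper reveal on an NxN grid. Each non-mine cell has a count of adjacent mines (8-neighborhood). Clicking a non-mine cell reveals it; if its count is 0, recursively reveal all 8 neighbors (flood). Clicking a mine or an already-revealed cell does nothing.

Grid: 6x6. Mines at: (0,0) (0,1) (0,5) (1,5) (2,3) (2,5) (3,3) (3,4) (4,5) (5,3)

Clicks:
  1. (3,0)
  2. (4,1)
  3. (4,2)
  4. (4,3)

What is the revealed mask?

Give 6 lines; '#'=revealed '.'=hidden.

Answer: ......
###...
###...
###...
####..
###...

Derivation:
Click 1 (3,0) count=0: revealed 15 new [(1,0) (1,1) (1,2) (2,0) (2,1) (2,2) (3,0) (3,1) (3,2) (4,0) (4,1) (4,2) (5,0) (5,1) (5,2)] -> total=15
Click 2 (4,1) count=0: revealed 0 new [(none)] -> total=15
Click 3 (4,2) count=2: revealed 0 new [(none)] -> total=15
Click 4 (4,3) count=3: revealed 1 new [(4,3)] -> total=16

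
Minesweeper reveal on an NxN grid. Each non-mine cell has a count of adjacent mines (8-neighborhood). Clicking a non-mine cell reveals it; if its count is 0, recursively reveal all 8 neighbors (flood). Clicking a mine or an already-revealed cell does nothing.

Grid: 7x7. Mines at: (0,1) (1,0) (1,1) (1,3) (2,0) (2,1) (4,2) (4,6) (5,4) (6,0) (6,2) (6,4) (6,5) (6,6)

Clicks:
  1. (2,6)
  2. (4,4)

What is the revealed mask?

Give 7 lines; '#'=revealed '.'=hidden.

Answer: ....###
....###
...####
...####
...###.
.......
.......

Derivation:
Click 1 (2,6) count=0: revealed 17 new [(0,4) (0,5) (0,6) (1,4) (1,5) (1,6) (2,3) (2,4) (2,5) (2,6) (3,3) (3,4) (3,5) (3,6) (4,3) (4,4) (4,5)] -> total=17
Click 2 (4,4) count=1: revealed 0 new [(none)] -> total=17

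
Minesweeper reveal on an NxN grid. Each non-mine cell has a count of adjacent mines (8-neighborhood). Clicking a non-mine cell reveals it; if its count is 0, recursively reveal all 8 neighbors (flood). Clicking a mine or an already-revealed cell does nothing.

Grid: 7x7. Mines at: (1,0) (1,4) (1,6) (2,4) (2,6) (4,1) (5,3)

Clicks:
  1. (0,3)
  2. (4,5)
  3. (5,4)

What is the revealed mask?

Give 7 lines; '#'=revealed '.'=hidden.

Answer: ...#...
.......
.......
....###
....###
....###
....###

Derivation:
Click 1 (0,3) count=1: revealed 1 new [(0,3)] -> total=1
Click 2 (4,5) count=0: revealed 12 new [(3,4) (3,5) (3,6) (4,4) (4,5) (4,6) (5,4) (5,5) (5,6) (6,4) (6,5) (6,6)] -> total=13
Click 3 (5,4) count=1: revealed 0 new [(none)] -> total=13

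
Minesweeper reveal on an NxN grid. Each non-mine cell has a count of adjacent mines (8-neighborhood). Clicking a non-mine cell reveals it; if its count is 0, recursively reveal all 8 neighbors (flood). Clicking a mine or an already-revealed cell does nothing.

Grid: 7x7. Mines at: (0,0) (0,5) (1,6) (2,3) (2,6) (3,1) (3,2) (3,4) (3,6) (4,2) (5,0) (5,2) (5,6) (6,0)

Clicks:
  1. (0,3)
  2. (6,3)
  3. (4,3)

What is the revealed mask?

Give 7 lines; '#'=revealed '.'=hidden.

Answer: .####..
.####..
.......
.......
...#...
.......
...#...

Derivation:
Click 1 (0,3) count=0: revealed 8 new [(0,1) (0,2) (0,3) (0,4) (1,1) (1,2) (1,3) (1,4)] -> total=8
Click 2 (6,3) count=1: revealed 1 new [(6,3)] -> total=9
Click 3 (4,3) count=4: revealed 1 new [(4,3)] -> total=10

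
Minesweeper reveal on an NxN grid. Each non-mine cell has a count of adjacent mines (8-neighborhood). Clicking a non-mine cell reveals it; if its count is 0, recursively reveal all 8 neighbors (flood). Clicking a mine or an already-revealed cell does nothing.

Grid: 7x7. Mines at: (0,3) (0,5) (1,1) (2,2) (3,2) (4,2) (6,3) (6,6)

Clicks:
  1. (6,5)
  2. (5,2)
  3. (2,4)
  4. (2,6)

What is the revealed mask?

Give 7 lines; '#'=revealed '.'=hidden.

Click 1 (6,5) count=1: revealed 1 new [(6,5)] -> total=1
Click 2 (5,2) count=2: revealed 1 new [(5,2)] -> total=2
Click 3 (2,4) count=0: revealed 20 new [(1,3) (1,4) (1,5) (1,6) (2,3) (2,4) (2,5) (2,6) (3,3) (3,4) (3,5) (3,6) (4,3) (4,4) (4,5) (4,6) (5,3) (5,4) (5,5) (5,6)] -> total=22
Click 4 (2,6) count=0: revealed 0 new [(none)] -> total=22

Answer: .......
...####
...####
...####
...####
..#####
.....#.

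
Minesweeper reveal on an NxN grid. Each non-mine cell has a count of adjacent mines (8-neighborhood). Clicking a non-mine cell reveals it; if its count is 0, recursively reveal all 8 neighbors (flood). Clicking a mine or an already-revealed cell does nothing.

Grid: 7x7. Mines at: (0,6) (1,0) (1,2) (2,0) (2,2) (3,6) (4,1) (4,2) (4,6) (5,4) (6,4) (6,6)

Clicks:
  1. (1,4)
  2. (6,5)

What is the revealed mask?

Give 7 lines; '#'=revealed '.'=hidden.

Click 1 (1,4) count=0: revealed 15 new [(0,3) (0,4) (0,5) (1,3) (1,4) (1,5) (2,3) (2,4) (2,5) (3,3) (3,4) (3,5) (4,3) (4,4) (4,5)] -> total=15
Click 2 (6,5) count=3: revealed 1 new [(6,5)] -> total=16

Answer: ...###.
...###.
...###.
...###.
...###.
.......
.....#.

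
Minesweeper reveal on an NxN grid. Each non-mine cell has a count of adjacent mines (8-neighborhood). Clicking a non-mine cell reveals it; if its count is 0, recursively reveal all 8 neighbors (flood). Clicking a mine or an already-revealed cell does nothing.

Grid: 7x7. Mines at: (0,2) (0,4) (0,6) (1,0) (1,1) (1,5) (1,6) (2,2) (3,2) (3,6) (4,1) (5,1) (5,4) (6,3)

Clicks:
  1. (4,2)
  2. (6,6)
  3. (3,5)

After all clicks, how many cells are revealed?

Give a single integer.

Click 1 (4,2) count=3: revealed 1 new [(4,2)] -> total=1
Click 2 (6,6) count=0: revealed 6 new [(4,5) (4,6) (5,5) (5,6) (6,5) (6,6)] -> total=7
Click 3 (3,5) count=1: revealed 1 new [(3,5)] -> total=8

Answer: 8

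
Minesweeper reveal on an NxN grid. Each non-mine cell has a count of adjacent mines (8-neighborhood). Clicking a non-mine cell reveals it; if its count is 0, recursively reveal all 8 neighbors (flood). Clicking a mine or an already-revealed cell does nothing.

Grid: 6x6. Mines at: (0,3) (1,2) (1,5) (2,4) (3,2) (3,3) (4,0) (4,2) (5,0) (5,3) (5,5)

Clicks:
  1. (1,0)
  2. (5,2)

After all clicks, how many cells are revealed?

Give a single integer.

Click 1 (1,0) count=0: revealed 8 new [(0,0) (0,1) (1,0) (1,1) (2,0) (2,1) (3,0) (3,1)] -> total=8
Click 2 (5,2) count=2: revealed 1 new [(5,2)] -> total=9

Answer: 9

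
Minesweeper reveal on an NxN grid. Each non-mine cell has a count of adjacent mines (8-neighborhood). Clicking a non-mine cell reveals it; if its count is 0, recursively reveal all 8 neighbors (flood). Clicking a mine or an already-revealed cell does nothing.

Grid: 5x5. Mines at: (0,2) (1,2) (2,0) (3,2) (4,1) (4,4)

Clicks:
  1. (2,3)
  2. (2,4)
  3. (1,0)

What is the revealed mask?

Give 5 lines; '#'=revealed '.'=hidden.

Answer: ...##
#..##
...##
...##
.....

Derivation:
Click 1 (2,3) count=2: revealed 1 new [(2,3)] -> total=1
Click 2 (2,4) count=0: revealed 7 new [(0,3) (0,4) (1,3) (1,4) (2,4) (3,3) (3,4)] -> total=8
Click 3 (1,0) count=1: revealed 1 new [(1,0)] -> total=9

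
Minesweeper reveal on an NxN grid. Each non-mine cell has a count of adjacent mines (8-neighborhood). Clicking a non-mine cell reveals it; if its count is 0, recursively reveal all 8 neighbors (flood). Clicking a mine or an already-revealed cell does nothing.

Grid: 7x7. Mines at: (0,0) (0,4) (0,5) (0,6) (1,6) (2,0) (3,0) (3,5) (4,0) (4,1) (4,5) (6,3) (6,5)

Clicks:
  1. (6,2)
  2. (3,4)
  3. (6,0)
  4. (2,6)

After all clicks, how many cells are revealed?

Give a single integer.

Answer: 8

Derivation:
Click 1 (6,2) count=1: revealed 1 new [(6,2)] -> total=1
Click 2 (3,4) count=2: revealed 1 new [(3,4)] -> total=2
Click 3 (6,0) count=0: revealed 5 new [(5,0) (5,1) (5,2) (6,0) (6,1)] -> total=7
Click 4 (2,6) count=2: revealed 1 new [(2,6)] -> total=8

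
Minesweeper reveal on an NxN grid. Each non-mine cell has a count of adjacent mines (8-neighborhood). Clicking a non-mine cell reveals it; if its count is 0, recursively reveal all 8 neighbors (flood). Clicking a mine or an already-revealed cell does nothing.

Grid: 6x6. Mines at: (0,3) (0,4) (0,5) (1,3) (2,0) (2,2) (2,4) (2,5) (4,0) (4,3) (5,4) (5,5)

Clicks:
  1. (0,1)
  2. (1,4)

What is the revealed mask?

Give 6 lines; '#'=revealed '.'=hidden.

Click 1 (0,1) count=0: revealed 6 new [(0,0) (0,1) (0,2) (1,0) (1,1) (1,2)] -> total=6
Click 2 (1,4) count=6: revealed 1 new [(1,4)] -> total=7

Answer: ###...
###.#.
......
......
......
......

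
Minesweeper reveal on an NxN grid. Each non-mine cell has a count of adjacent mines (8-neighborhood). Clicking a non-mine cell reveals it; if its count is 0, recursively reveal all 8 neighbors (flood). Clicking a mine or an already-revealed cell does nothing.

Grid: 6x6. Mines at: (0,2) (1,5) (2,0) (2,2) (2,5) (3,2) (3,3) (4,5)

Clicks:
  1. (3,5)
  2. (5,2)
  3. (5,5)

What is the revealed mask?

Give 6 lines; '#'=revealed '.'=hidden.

Click 1 (3,5) count=2: revealed 1 new [(3,5)] -> total=1
Click 2 (5,2) count=0: revealed 12 new [(3,0) (3,1) (4,0) (4,1) (4,2) (4,3) (4,4) (5,0) (5,1) (5,2) (5,3) (5,4)] -> total=13
Click 3 (5,5) count=1: revealed 1 new [(5,5)] -> total=14

Answer: ......
......
......
##...#
#####.
######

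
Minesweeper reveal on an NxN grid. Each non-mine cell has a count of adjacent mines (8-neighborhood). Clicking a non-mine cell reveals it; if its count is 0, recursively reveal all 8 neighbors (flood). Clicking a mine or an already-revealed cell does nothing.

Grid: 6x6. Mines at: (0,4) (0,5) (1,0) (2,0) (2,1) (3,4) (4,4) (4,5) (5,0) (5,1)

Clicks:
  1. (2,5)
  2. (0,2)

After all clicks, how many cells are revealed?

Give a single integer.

Click 1 (2,5) count=1: revealed 1 new [(2,5)] -> total=1
Click 2 (0,2) count=0: revealed 6 new [(0,1) (0,2) (0,3) (1,1) (1,2) (1,3)] -> total=7

Answer: 7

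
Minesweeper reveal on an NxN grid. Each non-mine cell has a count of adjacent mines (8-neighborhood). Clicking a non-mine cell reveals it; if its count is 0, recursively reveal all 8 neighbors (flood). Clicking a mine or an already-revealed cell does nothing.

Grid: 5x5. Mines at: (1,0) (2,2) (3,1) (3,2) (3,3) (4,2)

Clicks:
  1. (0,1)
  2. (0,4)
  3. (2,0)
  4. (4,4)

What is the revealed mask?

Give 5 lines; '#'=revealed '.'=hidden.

Click 1 (0,1) count=1: revealed 1 new [(0,1)] -> total=1
Click 2 (0,4) count=0: revealed 9 new [(0,2) (0,3) (0,4) (1,1) (1,2) (1,3) (1,4) (2,3) (2,4)] -> total=10
Click 3 (2,0) count=2: revealed 1 new [(2,0)] -> total=11
Click 4 (4,4) count=1: revealed 1 new [(4,4)] -> total=12

Answer: .####
.####
#..##
.....
....#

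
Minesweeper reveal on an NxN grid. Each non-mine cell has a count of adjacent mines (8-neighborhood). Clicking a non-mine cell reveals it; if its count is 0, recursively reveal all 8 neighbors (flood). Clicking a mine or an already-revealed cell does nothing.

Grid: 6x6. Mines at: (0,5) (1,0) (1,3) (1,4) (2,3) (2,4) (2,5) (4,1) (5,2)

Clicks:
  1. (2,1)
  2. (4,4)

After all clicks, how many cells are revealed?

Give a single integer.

Click 1 (2,1) count=1: revealed 1 new [(2,1)] -> total=1
Click 2 (4,4) count=0: revealed 9 new [(3,3) (3,4) (3,5) (4,3) (4,4) (4,5) (5,3) (5,4) (5,5)] -> total=10

Answer: 10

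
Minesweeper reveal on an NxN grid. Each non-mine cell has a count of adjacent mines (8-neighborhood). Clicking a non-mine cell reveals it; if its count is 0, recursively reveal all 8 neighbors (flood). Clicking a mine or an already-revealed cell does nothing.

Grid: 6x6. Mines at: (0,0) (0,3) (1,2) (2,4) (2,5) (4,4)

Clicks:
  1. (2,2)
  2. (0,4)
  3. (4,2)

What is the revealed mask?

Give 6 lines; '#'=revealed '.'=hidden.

Click 1 (2,2) count=1: revealed 1 new [(2,2)] -> total=1
Click 2 (0,4) count=1: revealed 1 new [(0,4)] -> total=2
Click 3 (4,2) count=0: revealed 17 new [(1,0) (1,1) (2,0) (2,1) (2,3) (3,0) (3,1) (3,2) (3,3) (4,0) (4,1) (4,2) (4,3) (5,0) (5,1) (5,2) (5,3)] -> total=19

Answer: ....#.
##....
####..
####..
####..
####..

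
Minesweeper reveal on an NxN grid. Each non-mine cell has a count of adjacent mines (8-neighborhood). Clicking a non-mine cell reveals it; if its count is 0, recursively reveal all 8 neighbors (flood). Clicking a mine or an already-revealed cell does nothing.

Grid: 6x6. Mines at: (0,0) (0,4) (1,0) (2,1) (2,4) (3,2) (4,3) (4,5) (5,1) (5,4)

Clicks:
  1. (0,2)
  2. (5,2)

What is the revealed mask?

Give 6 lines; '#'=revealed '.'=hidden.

Answer: .###..
.###..
......
......
......
..#...

Derivation:
Click 1 (0,2) count=0: revealed 6 new [(0,1) (0,2) (0,3) (1,1) (1,2) (1,3)] -> total=6
Click 2 (5,2) count=2: revealed 1 new [(5,2)] -> total=7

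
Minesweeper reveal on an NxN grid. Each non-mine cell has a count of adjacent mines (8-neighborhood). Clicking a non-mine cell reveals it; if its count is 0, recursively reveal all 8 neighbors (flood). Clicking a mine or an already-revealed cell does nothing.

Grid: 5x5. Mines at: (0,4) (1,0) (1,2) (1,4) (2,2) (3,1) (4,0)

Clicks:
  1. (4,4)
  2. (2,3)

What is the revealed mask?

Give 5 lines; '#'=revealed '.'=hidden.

Click 1 (4,4) count=0: revealed 8 new [(2,3) (2,4) (3,2) (3,3) (3,4) (4,2) (4,3) (4,4)] -> total=8
Click 2 (2,3) count=3: revealed 0 new [(none)] -> total=8

Answer: .....
.....
...##
..###
..###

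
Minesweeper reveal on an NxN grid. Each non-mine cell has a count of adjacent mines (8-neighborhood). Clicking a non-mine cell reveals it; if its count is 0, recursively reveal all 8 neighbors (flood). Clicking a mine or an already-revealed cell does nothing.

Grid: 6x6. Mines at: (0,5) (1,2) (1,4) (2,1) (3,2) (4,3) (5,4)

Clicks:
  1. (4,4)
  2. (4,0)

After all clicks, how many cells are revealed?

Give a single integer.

Answer: 9

Derivation:
Click 1 (4,4) count=2: revealed 1 new [(4,4)] -> total=1
Click 2 (4,0) count=0: revealed 8 new [(3,0) (3,1) (4,0) (4,1) (4,2) (5,0) (5,1) (5,2)] -> total=9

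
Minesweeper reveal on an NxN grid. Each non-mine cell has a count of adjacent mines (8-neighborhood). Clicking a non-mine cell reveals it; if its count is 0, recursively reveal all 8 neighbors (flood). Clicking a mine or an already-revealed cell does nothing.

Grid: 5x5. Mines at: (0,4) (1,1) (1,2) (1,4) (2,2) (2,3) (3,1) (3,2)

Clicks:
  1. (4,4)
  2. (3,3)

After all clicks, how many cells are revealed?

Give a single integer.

Click 1 (4,4) count=0: revealed 4 new [(3,3) (3,4) (4,3) (4,4)] -> total=4
Click 2 (3,3) count=3: revealed 0 new [(none)] -> total=4

Answer: 4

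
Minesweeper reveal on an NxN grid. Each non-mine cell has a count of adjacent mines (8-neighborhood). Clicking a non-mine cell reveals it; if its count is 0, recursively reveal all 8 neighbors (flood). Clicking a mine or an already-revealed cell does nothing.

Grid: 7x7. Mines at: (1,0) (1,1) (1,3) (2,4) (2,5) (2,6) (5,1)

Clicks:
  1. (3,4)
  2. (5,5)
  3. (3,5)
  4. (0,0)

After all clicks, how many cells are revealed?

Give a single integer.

Answer: 29

Derivation:
Click 1 (3,4) count=2: revealed 1 new [(3,4)] -> total=1
Click 2 (5,5) count=0: revealed 27 new [(2,0) (2,1) (2,2) (2,3) (3,0) (3,1) (3,2) (3,3) (3,5) (3,6) (4,0) (4,1) (4,2) (4,3) (4,4) (4,5) (4,6) (5,2) (5,3) (5,4) (5,5) (5,6) (6,2) (6,3) (6,4) (6,5) (6,6)] -> total=28
Click 3 (3,5) count=3: revealed 0 new [(none)] -> total=28
Click 4 (0,0) count=2: revealed 1 new [(0,0)] -> total=29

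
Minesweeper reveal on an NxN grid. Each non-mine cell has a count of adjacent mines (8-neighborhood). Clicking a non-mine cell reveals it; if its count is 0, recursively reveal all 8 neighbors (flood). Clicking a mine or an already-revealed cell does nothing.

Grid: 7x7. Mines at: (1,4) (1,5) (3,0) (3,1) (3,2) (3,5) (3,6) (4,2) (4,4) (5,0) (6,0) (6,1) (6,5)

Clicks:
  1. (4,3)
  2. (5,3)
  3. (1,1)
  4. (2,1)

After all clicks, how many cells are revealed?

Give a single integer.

Click 1 (4,3) count=3: revealed 1 new [(4,3)] -> total=1
Click 2 (5,3) count=2: revealed 1 new [(5,3)] -> total=2
Click 3 (1,1) count=0: revealed 12 new [(0,0) (0,1) (0,2) (0,3) (1,0) (1,1) (1,2) (1,3) (2,0) (2,1) (2,2) (2,3)] -> total=14
Click 4 (2,1) count=3: revealed 0 new [(none)] -> total=14

Answer: 14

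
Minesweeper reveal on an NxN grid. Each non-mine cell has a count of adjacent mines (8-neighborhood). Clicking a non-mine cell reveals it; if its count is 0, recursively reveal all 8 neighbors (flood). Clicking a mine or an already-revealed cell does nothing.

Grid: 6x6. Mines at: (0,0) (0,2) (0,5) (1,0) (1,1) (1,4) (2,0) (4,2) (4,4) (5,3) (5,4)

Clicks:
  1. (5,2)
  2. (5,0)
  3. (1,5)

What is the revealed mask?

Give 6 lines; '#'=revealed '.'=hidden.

Answer: ......
.....#
......
##....
##....
###...

Derivation:
Click 1 (5,2) count=2: revealed 1 new [(5,2)] -> total=1
Click 2 (5,0) count=0: revealed 6 new [(3,0) (3,1) (4,0) (4,1) (5,0) (5,1)] -> total=7
Click 3 (1,5) count=2: revealed 1 new [(1,5)] -> total=8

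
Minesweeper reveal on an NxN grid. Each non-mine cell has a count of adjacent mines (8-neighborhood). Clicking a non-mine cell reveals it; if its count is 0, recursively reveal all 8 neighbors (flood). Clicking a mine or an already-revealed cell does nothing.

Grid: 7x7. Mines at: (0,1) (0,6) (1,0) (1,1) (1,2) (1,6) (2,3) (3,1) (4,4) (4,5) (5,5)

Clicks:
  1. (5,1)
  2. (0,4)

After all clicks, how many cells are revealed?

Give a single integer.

Click 1 (5,1) count=0: revealed 14 new [(4,0) (4,1) (4,2) (4,3) (5,0) (5,1) (5,2) (5,3) (5,4) (6,0) (6,1) (6,2) (6,3) (6,4)] -> total=14
Click 2 (0,4) count=0: revealed 6 new [(0,3) (0,4) (0,5) (1,3) (1,4) (1,5)] -> total=20

Answer: 20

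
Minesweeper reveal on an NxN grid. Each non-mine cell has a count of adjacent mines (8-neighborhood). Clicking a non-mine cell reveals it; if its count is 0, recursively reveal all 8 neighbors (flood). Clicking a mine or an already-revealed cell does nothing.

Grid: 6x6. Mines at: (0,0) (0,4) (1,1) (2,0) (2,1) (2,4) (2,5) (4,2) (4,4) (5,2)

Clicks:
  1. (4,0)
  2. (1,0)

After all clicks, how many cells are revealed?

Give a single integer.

Answer: 7

Derivation:
Click 1 (4,0) count=0: revealed 6 new [(3,0) (3,1) (4,0) (4,1) (5,0) (5,1)] -> total=6
Click 2 (1,0) count=4: revealed 1 new [(1,0)] -> total=7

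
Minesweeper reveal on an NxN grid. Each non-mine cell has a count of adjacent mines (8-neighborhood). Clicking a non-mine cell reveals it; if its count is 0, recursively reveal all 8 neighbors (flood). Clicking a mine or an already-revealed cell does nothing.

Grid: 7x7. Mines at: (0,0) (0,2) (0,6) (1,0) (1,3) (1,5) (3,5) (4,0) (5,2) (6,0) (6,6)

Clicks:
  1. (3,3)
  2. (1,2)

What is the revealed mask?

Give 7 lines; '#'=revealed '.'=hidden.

Answer: .......
..#....
.####..
.####..
.####..
.......
.......

Derivation:
Click 1 (3,3) count=0: revealed 12 new [(2,1) (2,2) (2,3) (2,4) (3,1) (3,2) (3,3) (3,4) (4,1) (4,2) (4,3) (4,4)] -> total=12
Click 2 (1,2) count=2: revealed 1 new [(1,2)] -> total=13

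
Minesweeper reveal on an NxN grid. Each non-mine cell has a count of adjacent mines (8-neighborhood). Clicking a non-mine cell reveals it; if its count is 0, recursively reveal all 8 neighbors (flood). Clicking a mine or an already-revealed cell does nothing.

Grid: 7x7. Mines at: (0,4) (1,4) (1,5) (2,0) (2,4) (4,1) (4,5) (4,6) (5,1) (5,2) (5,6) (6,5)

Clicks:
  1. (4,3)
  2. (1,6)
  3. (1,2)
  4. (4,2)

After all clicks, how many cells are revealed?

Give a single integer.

Answer: 17

Derivation:
Click 1 (4,3) count=1: revealed 1 new [(4,3)] -> total=1
Click 2 (1,6) count=1: revealed 1 new [(1,6)] -> total=2
Click 3 (1,2) count=0: revealed 14 new [(0,0) (0,1) (0,2) (0,3) (1,0) (1,1) (1,2) (1,3) (2,1) (2,2) (2,3) (3,1) (3,2) (3,3)] -> total=16
Click 4 (4,2) count=3: revealed 1 new [(4,2)] -> total=17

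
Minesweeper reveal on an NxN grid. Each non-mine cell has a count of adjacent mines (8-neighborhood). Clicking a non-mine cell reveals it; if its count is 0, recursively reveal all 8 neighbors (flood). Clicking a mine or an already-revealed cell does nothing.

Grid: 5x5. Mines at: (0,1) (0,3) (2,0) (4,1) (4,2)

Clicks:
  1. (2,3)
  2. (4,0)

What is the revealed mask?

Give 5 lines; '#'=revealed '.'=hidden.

Click 1 (2,3) count=0: revealed 14 new [(1,1) (1,2) (1,3) (1,4) (2,1) (2,2) (2,3) (2,4) (3,1) (3,2) (3,3) (3,4) (4,3) (4,4)] -> total=14
Click 2 (4,0) count=1: revealed 1 new [(4,0)] -> total=15

Answer: .....
.####
.####
.####
#..##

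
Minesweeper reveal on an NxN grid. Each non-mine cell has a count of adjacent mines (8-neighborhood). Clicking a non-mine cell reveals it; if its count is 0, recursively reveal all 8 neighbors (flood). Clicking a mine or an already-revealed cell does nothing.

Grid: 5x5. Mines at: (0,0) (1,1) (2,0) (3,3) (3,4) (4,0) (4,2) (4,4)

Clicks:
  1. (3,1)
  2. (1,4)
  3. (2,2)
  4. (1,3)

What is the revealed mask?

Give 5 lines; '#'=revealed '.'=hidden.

Answer: ..###
..###
..###
.#...
.....

Derivation:
Click 1 (3,1) count=3: revealed 1 new [(3,1)] -> total=1
Click 2 (1,4) count=0: revealed 9 new [(0,2) (0,3) (0,4) (1,2) (1,3) (1,4) (2,2) (2,3) (2,4)] -> total=10
Click 3 (2,2) count=2: revealed 0 new [(none)] -> total=10
Click 4 (1,3) count=0: revealed 0 new [(none)] -> total=10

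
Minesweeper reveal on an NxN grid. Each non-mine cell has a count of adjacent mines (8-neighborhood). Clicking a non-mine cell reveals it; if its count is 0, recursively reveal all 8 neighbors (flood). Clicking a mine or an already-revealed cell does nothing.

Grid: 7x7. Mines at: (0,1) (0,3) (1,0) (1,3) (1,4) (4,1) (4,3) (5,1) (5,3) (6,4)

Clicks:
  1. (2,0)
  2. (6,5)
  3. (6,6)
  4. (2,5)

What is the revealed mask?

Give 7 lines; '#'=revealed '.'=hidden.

Click 1 (2,0) count=1: revealed 1 new [(2,0)] -> total=1
Click 2 (6,5) count=1: revealed 1 new [(6,5)] -> total=2
Click 3 (6,6) count=0: revealed 17 new [(0,5) (0,6) (1,5) (1,6) (2,4) (2,5) (2,6) (3,4) (3,5) (3,6) (4,4) (4,5) (4,6) (5,4) (5,5) (5,6) (6,6)] -> total=19
Click 4 (2,5) count=1: revealed 0 new [(none)] -> total=19

Answer: .....##
.....##
#...###
....###
....###
....###
.....##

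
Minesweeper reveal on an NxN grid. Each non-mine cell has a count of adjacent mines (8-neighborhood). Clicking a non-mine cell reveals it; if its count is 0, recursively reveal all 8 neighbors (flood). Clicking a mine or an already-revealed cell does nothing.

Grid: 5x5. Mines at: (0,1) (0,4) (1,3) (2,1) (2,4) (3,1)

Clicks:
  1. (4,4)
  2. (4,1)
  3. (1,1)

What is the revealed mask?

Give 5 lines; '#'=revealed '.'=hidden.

Click 1 (4,4) count=0: revealed 6 new [(3,2) (3,3) (3,4) (4,2) (4,3) (4,4)] -> total=6
Click 2 (4,1) count=1: revealed 1 new [(4,1)] -> total=7
Click 3 (1,1) count=2: revealed 1 new [(1,1)] -> total=8

Answer: .....
.#...
.....
..###
.####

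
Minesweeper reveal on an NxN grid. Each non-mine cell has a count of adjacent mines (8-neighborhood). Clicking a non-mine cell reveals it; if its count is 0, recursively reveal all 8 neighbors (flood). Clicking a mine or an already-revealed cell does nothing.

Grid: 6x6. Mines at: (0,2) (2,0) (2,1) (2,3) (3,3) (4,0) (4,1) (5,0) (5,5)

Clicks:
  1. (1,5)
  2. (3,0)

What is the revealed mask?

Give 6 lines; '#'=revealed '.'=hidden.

Click 1 (1,5) count=0: revealed 12 new [(0,3) (0,4) (0,5) (1,3) (1,4) (1,5) (2,4) (2,5) (3,4) (3,5) (4,4) (4,5)] -> total=12
Click 2 (3,0) count=4: revealed 1 new [(3,0)] -> total=13

Answer: ...###
...###
....##
#...##
....##
......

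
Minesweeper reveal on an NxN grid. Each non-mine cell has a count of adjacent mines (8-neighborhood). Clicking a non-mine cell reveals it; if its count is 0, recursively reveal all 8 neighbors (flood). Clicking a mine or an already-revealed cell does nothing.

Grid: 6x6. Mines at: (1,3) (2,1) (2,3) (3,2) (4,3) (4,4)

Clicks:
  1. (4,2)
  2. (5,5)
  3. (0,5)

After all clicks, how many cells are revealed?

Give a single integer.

Click 1 (4,2) count=2: revealed 1 new [(4,2)] -> total=1
Click 2 (5,5) count=1: revealed 1 new [(5,5)] -> total=2
Click 3 (0,5) count=0: revealed 8 new [(0,4) (0,5) (1,4) (1,5) (2,4) (2,5) (3,4) (3,5)] -> total=10

Answer: 10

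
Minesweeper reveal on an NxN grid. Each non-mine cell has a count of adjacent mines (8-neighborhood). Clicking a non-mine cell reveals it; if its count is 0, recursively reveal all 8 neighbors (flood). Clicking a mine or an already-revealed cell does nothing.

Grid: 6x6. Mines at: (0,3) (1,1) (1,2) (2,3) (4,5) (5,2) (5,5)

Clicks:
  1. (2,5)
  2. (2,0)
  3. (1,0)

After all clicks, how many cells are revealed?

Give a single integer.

Click 1 (2,5) count=0: revealed 8 new [(0,4) (0,5) (1,4) (1,5) (2,4) (2,5) (3,4) (3,5)] -> total=8
Click 2 (2,0) count=1: revealed 1 new [(2,0)] -> total=9
Click 3 (1,0) count=1: revealed 1 new [(1,0)] -> total=10

Answer: 10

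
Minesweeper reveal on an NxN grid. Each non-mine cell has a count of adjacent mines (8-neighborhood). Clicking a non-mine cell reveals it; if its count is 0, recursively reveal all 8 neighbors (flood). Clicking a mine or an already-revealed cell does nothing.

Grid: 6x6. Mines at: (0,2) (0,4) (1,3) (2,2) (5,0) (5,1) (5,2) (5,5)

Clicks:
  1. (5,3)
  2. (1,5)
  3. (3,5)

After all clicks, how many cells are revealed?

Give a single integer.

Click 1 (5,3) count=1: revealed 1 new [(5,3)] -> total=1
Click 2 (1,5) count=1: revealed 1 new [(1,5)] -> total=2
Click 3 (3,5) count=0: revealed 10 new [(1,4) (2,3) (2,4) (2,5) (3,3) (3,4) (3,5) (4,3) (4,4) (4,5)] -> total=12

Answer: 12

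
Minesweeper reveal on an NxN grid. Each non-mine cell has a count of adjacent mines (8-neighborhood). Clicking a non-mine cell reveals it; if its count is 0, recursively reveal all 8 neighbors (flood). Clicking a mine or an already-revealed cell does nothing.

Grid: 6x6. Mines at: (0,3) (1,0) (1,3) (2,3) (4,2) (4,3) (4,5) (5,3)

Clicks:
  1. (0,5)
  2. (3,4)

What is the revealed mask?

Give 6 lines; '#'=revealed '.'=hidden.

Click 1 (0,5) count=0: revealed 8 new [(0,4) (0,5) (1,4) (1,5) (2,4) (2,5) (3,4) (3,5)] -> total=8
Click 2 (3,4) count=3: revealed 0 new [(none)] -> total=8

Answer: ....##
....##
....##
....##
......
......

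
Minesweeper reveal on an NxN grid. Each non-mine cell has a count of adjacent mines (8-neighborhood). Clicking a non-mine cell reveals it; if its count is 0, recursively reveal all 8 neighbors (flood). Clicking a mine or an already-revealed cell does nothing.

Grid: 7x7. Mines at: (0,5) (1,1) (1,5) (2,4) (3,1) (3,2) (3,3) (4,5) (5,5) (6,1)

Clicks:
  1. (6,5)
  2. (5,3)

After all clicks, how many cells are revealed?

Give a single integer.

Click 1 (6,5) count=1: revealed 1 new [(6,5)] -> total=1
Click 2 (5,3) count=0: revealed 9 new [(4,2) (4,3) (4,4) (5,2) (5,3) (5,4) (6,2) (6,3) (6,4)] -> total=10

Answer: 10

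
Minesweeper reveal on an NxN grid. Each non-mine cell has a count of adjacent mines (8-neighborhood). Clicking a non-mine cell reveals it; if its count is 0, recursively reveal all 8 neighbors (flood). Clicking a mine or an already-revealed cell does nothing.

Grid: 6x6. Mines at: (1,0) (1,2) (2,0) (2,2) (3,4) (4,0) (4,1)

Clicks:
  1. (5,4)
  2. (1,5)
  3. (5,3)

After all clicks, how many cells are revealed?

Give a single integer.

Answer: 17

Derivation:
Click 1 (5,4) count=0: revealed 8 new [(4,2) (4,3) (4,4) (4,5) (5,2) (5,3) (5,4) (5,5)] -> total=8
Click 2 (1,5) count=0: revealed 9 new [(0,3) (0,4) (0,5) (1,3) (1,4) (1,5) (2,3) (2,4) (2,5)] -> total=17
Click 3 (5,3) count=0: revealed 0 new [(none)] -> total=17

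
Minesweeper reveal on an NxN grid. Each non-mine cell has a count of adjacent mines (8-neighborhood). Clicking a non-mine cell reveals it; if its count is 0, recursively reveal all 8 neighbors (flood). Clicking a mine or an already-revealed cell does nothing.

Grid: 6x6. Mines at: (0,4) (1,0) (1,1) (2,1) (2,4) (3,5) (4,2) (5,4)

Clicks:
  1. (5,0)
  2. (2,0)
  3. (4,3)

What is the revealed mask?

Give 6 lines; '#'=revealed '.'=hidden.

Click 1 (5,0) count=0: revealed 6 new [(3,0) (3,1) (4,0) (4,1) (5,0) (5,1)] -> total=6
Click 2 (2,0) count=3: revealed 1 new [(2,0)] -> total=7
Click 3 (4,3) count=2: revealed 1 new [(4,3)] -> total=8

Answer: ......
......
#.....
##....
##.#..
##....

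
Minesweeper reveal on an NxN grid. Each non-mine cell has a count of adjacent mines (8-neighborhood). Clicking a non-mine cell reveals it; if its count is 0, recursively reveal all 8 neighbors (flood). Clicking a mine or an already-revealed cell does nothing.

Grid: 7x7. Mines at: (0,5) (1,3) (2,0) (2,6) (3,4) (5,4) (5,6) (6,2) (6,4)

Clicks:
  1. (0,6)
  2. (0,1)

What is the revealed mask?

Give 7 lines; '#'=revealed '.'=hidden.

Click 1 (0,6) count=1: revealed 1 new [(0,6)] -> total=1
Click 2 (0,1) count=0: revealed 6 new [(0,0) (0,1) (0,2) (1,0) (1,1) (1,2)] -> total=7

Answer: ###...#
###....
.......
.......
.......
.......
.......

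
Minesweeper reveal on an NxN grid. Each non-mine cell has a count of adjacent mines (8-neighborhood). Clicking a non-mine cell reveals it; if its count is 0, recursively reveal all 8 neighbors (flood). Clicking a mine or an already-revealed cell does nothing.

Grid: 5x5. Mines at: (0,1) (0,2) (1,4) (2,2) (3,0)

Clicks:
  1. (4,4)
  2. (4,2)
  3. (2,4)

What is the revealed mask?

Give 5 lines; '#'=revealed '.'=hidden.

Answer: .....
.....
...##
.####
.####

Derivation:
Click 1 (4,4) count=0: revealed 10 new [(2,3) (2,4) (3,1) (3,2) (3,3) (3,4) (4,1) (4,2) (4,3) (4,4)] -> total=10
Click 2 (4,2) count=0: revealed 0 new [(none)] -> total=10
Click 3 (2,4) count=1: revealed 0 new [(none)] -> total=10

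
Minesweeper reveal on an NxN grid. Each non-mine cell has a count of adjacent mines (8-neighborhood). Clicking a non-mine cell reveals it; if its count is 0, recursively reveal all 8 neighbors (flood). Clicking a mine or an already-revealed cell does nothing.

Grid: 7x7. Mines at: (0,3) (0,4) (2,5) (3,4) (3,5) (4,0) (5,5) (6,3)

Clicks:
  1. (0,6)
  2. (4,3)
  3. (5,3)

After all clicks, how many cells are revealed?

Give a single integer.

Answer: 6

Derivation:
Click 1 (0,6) count=0: revealed 4 new [(0,5) (0,6) (1,5) (1,6)] -> total=4
Click 2 (4,3) count=1: revealed 1 new [(4,3)] -> total=5
Click 3 (5,3) count=1: revealed 1 new [(5,3)] -> total=6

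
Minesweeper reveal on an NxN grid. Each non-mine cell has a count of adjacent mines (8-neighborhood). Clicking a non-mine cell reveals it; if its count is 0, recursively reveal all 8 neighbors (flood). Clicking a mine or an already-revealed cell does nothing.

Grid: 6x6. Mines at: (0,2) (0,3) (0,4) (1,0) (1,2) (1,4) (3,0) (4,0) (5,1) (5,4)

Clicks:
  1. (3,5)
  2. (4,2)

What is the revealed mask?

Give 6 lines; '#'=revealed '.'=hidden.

Answer: ......
......
.#####
.#####
.#####
......

Derivation:
Click 1 (3,5) count=0: revealed 15 new [(2,1) (2,2) (2,3) (2,4) (2,5) (3,1) (3,2) (3,3) (3,4) (3,5) (4,1) (4,2) (4,3) (4,4) (4,5)] -> total=15
Click 2 (4,2) count=1: revealed 0 new [(none)] -> total=15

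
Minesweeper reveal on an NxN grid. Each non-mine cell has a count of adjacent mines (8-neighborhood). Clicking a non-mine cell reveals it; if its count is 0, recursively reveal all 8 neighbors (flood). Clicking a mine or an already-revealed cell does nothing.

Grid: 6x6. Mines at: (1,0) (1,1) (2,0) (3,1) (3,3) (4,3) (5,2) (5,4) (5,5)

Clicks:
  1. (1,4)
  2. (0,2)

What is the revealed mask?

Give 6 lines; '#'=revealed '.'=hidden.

Click 1 (1,4) count=0: revealed 16 new [(0,2) (0,3) (0,4) (0,5) (1,2) (1,3) (1,4) (1,5) (2,2) (2,3) (2,4) (2,5) (3,4) (3,5) (4,4) (4,5)] -> total=16
Click 2 (0,2) count=1: revealed 0 new [(none)] -> total=16

Answer: ..####
..####
..####
....##
....##
......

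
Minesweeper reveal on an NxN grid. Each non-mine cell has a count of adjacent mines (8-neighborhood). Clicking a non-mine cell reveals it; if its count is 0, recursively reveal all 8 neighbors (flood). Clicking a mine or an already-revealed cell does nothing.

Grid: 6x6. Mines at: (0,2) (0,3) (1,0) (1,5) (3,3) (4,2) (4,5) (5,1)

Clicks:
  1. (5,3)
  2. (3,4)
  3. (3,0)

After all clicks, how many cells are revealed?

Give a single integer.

Click 1 (5,3) count=1: revealed 1 new [(5,3)] -> total=1
Click 2 (3,4) count=2: revealed 1 new [(3,4)] -> total=2
Click 3 (3,0) count=0: revealed 6 new [(2,0) (2,1) (3,0) (3,1) (4,0) (4,1)] -> total=8

Answer: 8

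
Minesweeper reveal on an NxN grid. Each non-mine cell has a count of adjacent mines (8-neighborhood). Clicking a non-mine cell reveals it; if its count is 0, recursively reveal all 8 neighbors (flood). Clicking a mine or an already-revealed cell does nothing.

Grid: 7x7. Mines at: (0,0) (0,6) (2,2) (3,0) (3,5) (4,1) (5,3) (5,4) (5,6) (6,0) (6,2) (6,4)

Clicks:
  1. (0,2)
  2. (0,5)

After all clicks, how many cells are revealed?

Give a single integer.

Click 1 (0,2) count=0: revealed 13 new [(0,1) (0,2) (0,3) (0,4) (0,5) (1,1) (1,2) (1,3) (1,4) (1,5) (2,3) (2,4) (2,5)] -> total=13
Click 2 (0,5) count=1: revealed 0 new [(none)] -> total=13

Answer: 13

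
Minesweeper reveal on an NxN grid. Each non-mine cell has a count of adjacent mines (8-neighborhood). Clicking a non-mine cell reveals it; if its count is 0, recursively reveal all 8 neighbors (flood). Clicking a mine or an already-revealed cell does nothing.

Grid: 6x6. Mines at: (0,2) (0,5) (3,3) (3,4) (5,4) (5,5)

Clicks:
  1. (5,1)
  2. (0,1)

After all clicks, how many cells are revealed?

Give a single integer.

Answer: 19

Derivation:
Click 1 (5,1) count=0: revealed 19 new [(0,0) (0,1) (1,0) (1,1) (1,2) (2,0) (2,1) (2,2) (3,0) (3,1) (3,2) (4,0) (4,1) (4,2) (4,3) (5,0) (5,1) (5,2) (5,3)] -> total=19
Click 2 (0,1) count=1: revealed 0 new [(none)] -> total=19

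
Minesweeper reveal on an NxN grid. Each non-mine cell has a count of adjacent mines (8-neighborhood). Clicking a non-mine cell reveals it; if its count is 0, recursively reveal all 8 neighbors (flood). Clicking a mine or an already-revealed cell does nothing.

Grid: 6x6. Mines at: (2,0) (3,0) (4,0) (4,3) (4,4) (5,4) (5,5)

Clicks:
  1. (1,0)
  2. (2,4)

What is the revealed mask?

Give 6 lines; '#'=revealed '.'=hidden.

Click 1 (1,0) count=1: revealed 1 new [(1,0)] -> total=1
Click 2 (2,4) count=0: revealed 21 new [(0,0) (0,1) (0,2) (0,3) (0,4) (0,5) (1,1) (1,2) (1,3) (1,4) (1,5) (2,1) (2,2) (2,3) (2,4) (2,5) (3,1) (3,2) (3,3) (3,4) (3,5)] -> total=22

Answer: ######
######
.#####
.#####
......
......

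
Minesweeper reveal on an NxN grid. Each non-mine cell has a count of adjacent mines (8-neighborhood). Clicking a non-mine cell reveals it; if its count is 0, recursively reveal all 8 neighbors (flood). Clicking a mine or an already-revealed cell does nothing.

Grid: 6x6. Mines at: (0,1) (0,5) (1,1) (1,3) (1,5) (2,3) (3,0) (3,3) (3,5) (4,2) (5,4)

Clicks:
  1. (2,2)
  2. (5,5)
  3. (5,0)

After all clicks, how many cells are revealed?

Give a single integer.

Click 1 (2,2) count=4: revealed 1 new [(2,2)] -> total=1
Click 2 (5,5) count=1: revealed 1 new [(5,5)] -> total=2
Click 3 (5,0) count=0: revealed 4 new [(4,0) (4,1) (5,0) (5,1)] -> total=6

Answer: 6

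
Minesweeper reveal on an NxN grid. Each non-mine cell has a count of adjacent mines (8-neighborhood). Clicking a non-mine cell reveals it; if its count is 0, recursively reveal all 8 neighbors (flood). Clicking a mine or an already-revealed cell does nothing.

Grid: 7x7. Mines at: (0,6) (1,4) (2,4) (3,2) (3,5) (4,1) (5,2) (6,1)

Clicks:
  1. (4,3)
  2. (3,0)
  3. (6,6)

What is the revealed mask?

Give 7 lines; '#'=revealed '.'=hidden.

Click 1 (4,3) count=2: revealed 1 new [(4,3)] -> total=1
Click 2 (3,0) count=1: revealed 1 new [(3,0)] -> total=2
Click 3 (6,6) count=0: revealed 11 new [(4,4) (4,5) (4,6) (5,3) (5,4) (5,5) (5,6) (6,3) (6,4) (6,5) (6,6)] -> total=13

Answer: .......
.......
.......
#......
...####
...####
...####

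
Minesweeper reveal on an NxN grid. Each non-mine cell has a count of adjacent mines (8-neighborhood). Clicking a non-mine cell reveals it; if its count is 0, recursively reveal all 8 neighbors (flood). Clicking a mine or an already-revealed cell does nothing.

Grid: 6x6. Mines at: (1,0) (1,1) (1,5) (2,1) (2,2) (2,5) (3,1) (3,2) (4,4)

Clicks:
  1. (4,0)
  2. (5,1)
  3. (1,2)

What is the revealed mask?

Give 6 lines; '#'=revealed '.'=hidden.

Answer: ......
..#...
......
......
####..
####..

Derivation:
Click 1 (4,0) count=1: revealed 1 new [(4,0)] -> total=1
Click 2 (5,1) count=0: revealed 7 new [(4,1) (4,2) (4,3) (5,0) (5,1) (5,2) (5,3)] -> total=8
Click 3 (1,2) count=3: revealed 1 new [(1,2)] -> total=9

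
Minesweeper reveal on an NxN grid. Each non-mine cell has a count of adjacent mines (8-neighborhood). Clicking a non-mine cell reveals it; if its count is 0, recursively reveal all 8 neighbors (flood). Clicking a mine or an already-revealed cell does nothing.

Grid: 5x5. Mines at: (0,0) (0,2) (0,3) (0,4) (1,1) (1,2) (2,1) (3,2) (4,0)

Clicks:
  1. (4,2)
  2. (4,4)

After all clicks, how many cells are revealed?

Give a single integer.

Answer: 9

Derivation:
Click 1 (4,2) count=1: revealed 1 new [(4,2)] -> total=1
Click 2 (4,4) count=0: revealed 8 new [(1,3) (1,4) (2,3) (2,4) (3,3) (3,4) (4,3) (4,4)] -> total=9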